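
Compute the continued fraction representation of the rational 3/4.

[0; 1, 3]

Run the Euclidean algorithm on 3 and 4; the successive quotients are the partial quotients a_0, a_1, ... (each step inverts the fractional part left over by the previous one):
  3 = 0*4 + 3, so a_0 = 0.
  4 = 1*3 + 1, so a_1 = 1.
  3 = 3*1 + 0, so a_2 = 3.
The remainder reaches 0 after 3 divisions, so the expansion has 3 partial quotients, read off in order.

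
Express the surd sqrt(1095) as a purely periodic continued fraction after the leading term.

Write x_i = (sqrt(1095) + m_i)/d_i with (m_0, d_0) = (0, 1). a_0 = floor(sqrt(1095)) = 33, since 33^2 = 1089 <= 1095 < 1156 = 34^2.
Iterate m_{i+1} = d_i*a_i - m_i, d_{i+1} = (1095 - m_{i+1}^2)/d_i, a_{i+1} = floor((a_0 + m_{i+1})/d_{i+1}):
  m_1 = 1*33 - 0 = 33, d_1 = (1095 - 33^2)/1 = 6/1 = 6, a_1 = floor((33 + 33)/6) = 11.
  m_2 = 6*11 - 33 = 33, d_2 = (1095 - 33^2)/6 = 6/6 = 1, a_2 = floor((33 + 33)/1) = 66.
  m_3 = 1*66 - 33 = 33, d_3 = (1095 - 33^2)/1 = 6/1 = 6: (m_3, d_3) = (m_1, d_1) = (33, 6), so from here the quotients repeat a_1, a_2; the period length is 2.
Hence the expansion of sqrt(1095) is a_0 = 33 followed by the repeating block 11, 66 (period 2).

[33; (11, 66)]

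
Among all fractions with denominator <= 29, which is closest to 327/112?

Expand x = 327/112 as a continued fraction with the Euclidean algorithm:
  327 = 2*112 + 103, so a_0 = 2.
  112 = 1*103 + 9, so a_1 = 1.
  103 = 11*9 + 4, so a_2 = 11.
  9 = 2*4 + 1, so a_3 = 2.
  4 = 4*1 + 0, so a_4 = 4.
so x = [2; 1, 11, 2, 4].
Convergents (p_i = a_i*p_{i-1} + p_{i-2}, q_i = a_i*q_{i-1} + q_{i-2} with p_{-2}=0, p_{-1}=1, q_{-2}=1, q_{-1}=0), until the denominator exceeds 29:
  i=0: a_0=2, p_0 = 2*1 + 0 = 2, q_0 = 2*0 + 1 = 1.
  i=1: a_1=1, p_1 = 1*2 + 1 = 3, q_1 = 1*1 + 0 = 1.
  i=2: a_2=11, p_2 = 11*3 + 2 = 35, q_2 = 11*1 + 1 = 12.
  i=3: a_3=2, p_3 = 2*35 + 3 = 73, q_3 = 2*12 + 1 = 25.
  i=4: a_4=4, p_4 = 4*73 + 35 = 327, q_4 = 4*25 + 12 = 112.
q_4 = 112 > 29, so the last convergent with denominator <= 29 is p_3/q_3 = 73/25.
The closest fraction with denominator <= 29 is either p_3/q_3 or the intermediate fraction (k*p_3 + p_2)/(k*q_3 + q_2) with the largest k >= 1 whose denominator stays <= 29; these approach x as k grows, and every other convergent or intermediate fraction in range is farther away.
Largest k: floor((29 - q_2)/q_3) = floor((29 - 12)/25) = 0.
Since k = 0, no intermediate fraction beyond p_3/q_3 has denominator <= 29, so the convergent 73/25 is the closest (its error is |327*25 - 73*112|/(112*25) = 1/2800).

73/25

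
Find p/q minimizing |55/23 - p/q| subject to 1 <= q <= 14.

31/13

Expand x = 55/23 as a continued fraction with the Euclidean algorithm:
  55 = 2*23 + 9, so a_0 = 2.
  23 = 2*9 + 5, so a_1 = 2.
  9 = 1*5 + 4, so a_2 = 1.
  5 = 1*4 + 1, so a_3 = 1.
  4 = 4*1 + 0, so a_4 = 4.
so x = [2; 2, 1, 1, 4].
Convergents (p_i = a_i*p_{i-1} + p_{i-2}, q_i = a_i*q_{i-1} + q_{i-2} with p_{-2}=0, p_{-1}=1, q_{-2}=1, q_{-1}=0), until the denominator exceeds 14:
  i=0: a_0=2, p_0 = 2*1 + 0 = 2, q_0 = 2*0 + 1 = 1.
  i=1: a_1=2, p_1 = 2*2 + 1 = 5, q_1 = 2*1 + 0 = 2.
  i=2: a_2=1, p_2 = 1*5 + 2 = 7, q_2 = 1*2 + 1 = 3.
  i=3: a_3=1, p_3 = 1*7 + 5 = 12, q_3 = 1*3 + 2 = 5.
  i=4: a_4=4, p_4 = 4*12 + 7 = 55, q_4 = 4*5 + 3 = 23.
q_4 = 23 > 14, so the last convergent with denominator <= 14 is p_3/q_3 = 12/5.
The closest fraction with denominator <= 14 is either p_3/q_3 or the intermediate fraction (k*p_3 + p_2)/(k*q_3 + q_2) with the largest k >= 1 whose denominator stays <= 14; these approach x as k grows, and every other convergent or intermediate fraction in range is farther away.
Largest k: floor((14 - q_2)/q_3) = floor((14 - 3)/5) = 2.
That gives (2*12 + 7)/(2*5 + 3) = 31/13.
Compare the errors: |x - 12/5| = |55*5 - 12*23|/(23*5) = 1/115, and |x - 31/13| = |55*13 - 31*23|/(23*13) = 2/299.
Cross-multiplying, 2*115 = 230 < 299 = 1*299, so 2/299 is smaller: the intermediate fraction 31/13 is closer to x than 12/5.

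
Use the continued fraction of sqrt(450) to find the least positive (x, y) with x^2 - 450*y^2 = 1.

(x, y) = (19601, 924)

First expand sqrt(450) as a continued fraction. With x_i = (sqrt(450) + m_i)/d_i and (m_0, d_0) = (0, 1): a_0 = floor(sqrt(450)) = 21, since 21^2 = 441 <= 450 < 484 = 22^2.
Iterate m_{i+1} = d_i*a_i - m_i, d_{i+1} = (450 - m_{i+1}^2)/d_i, a_{i+1} = floor((a_0 + m_{i+1})/d_{i+1}):
  m_1 = 1*21 - 0 = 21, d_1 = (450 - 21^2)/1 = 9/1 = 9, a_1 = floor((21 + 21)/9) = 4.
  m_2 = 9*4 - 21 = 15, d_2 = (450 - 15^2)/9 = 225/9 = 25, a_2 = floor((21 + 15)/25) = 1.
  m_3 = 25*1 - 15 = 10, d_3 = (450 - 10^2)/25 = 350/25 = 14, a_3 = floor((21 + 10)/14) = 2.
  m_4 = 14*2 - 10 = 18, d_4 = (450 - 18^2)/14 = 126/14 = 9, a_4 = floor((21 + 18)/9) = 4.
  m_5 = 9*4 - 18 = 18, d_5 = (450 - 18^2)/9 = 126/9 = 14, a_5 = floor((21 + 18)/14) = 2.
  m_6 = 14*2 - 18 = 10, d_6 = (450 - 10^2)/14 = 350/14 = 25, a_6 = floor((21 + 10)/25) = 1.
  m_7 = 25*1 - 10 = 15, d_7 = (450 - 15^2)/25 = 225/25 = 9, a_7 = floor((21 + 15)/9) = 4.
  m_8 = 9*4 - 15 = 21, d_8 = (450 - 21^2)/9 = 9/9 = 1, a_8 = floor((21 + 21)/1) = 42.
  m_9 = 1*42 - 21 = 21, d_9 = (450 - 21^2)/1 = 9/1 = 9: (m_9, d_9) = (m_1, d_1) = (21, 9), so from here the quotients repeat a_1, ..., a_8; the period length is 8.
So sqrt(450) = [21; (4, 1, 2, 4, 2, 1, 4, 42)] with period length k = 8.
k is even, so the fundamental solution of x^2 - 450y^2 = 1 is (p_{k-1}, q_{k-1}) = (p_7, q_7); compute convergents through index 7.
Convergents (p_i = a_i*p_{i-1} + p_{i-2}, q_i = a_i*q_{i-1} + q_{i-2} with p_{-2}=0, p_{-1}=1, q_{-2}=1, q_{-1}=0):
  i=0: a_0=21, p_0 = 21*1 + 0 = 21, q_0 = 21*0 + 1 = 1.
  i=1: a_1=4, p_1 = 4*21 + 1 = 85, q_1 = 4*1 + 0 = 4.
  i=2: a_2=1, p_2 = 1*85 + 21 = 106, q_2 = 1*4 + 1 = 5.
  i=3: a_3=2, p_3 = 2*106 + 85 = 297, q_3 = 2*5 + 4 = 14.
  i=4: a_4=4, p_4 = 4*297 + 106 = 1294, q_4 = 4*14 + 5 = 61.
  i=5: a_5=2, p_5 = 2*1294 + 297 = 2885, q_5 = 2*61 + 14 = 136.
  i=6: a_6=1, p_6 = 1*2885 + 1294 = 4179, q_6 = 1*136 + 61 = 197.
  i=7: a_7=4, p_7 = 4*4179 + 2885 = 19601, q_7 = 4*197 + 136 = 924.
Check: 19601^2 - 450*924^2 = 384199201 - 384199200 = 1, so (x, y) = (19601, 924) solves the equation, and by the theorem it is the least positive solution.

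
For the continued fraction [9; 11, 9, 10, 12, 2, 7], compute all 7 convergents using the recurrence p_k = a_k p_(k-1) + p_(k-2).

Using the convergent recurrence p_i = a_i*p_{i-1} + p_{i-2}, q_i = a_i*q_{i-1} + q_{i-2} with p_{-2}=0, p_{-1}=1, q_{-2}=1, q_{-1}=0:
  i=0: a_0=9, p_0 = 9*1 + 0 = 9, q_0 = 9*0 + 1 = 1.
  i=1: a_1=11, p_1 = 11*9 + 1 = 100, q_1 = 11*1 + 0 = 11.
  i=2: a_2=9, p_2 = 9*100 + 9 = 909, q_2 = 9*11 + 1 = 100.
  i=3: a_3=10, p_3 = 10*909 + 100 = 9190, q_3 = 10*100 + 11 = 1011.
  i=4: a_4=12, p_4 = 12*9190 + 909 = 111189, q_4 = 12*1011 + 100 = 12232.
  i=5: a_5=2, p_5 = 2*111189 + 9190 = 231568, q_5 = 2*12232 + 1011 = 25475.
  i=6: a_6=7, p_6 = 7*231568 + 111189 = 1732165, q_6 = 7*25475 + 12232 = 190557.

9/1, 100/11, 909/100, 9190/1011, 111189/12232, 231568/25475, 1732165/190557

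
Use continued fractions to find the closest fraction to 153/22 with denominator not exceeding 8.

Expand x = 153/22 as a continued fraction with the Euclidean algorithm:
  153 = 6*22 + 21, so a_0 = 6.
  22 = 1*21 + 1, so a_1 = 1.
  21 = 21*1 + 0, so a_2 = 21.
so x = [6; 1, 21].
Convergents (p_i = a_i*p_{i-1} + p_{i-2}, q_i = a_i*q_{i-1} + q_{i-2} with p_{-2}=0, p_{-1}=1, q_{-2}=1, q_{-1}=0), until the denominator exceeds 8:
  i=0: a_0=6, p_0 = 6*1 + 0 = 6, q_0 = 6*0 + 1 = 1.
  i=1: a_1=1, p_1 = 1*6 + 1 = 7, q_1 = 1*1 + 0 = 1.
  i=2: a_2=21, p_2 = 21*7 + 6 = 153, q_2 = 21*1 + 1 = 22.
q_2 = 22 > 8, so the last convergent with denominator <= 8 is p_1/q_1 = 7/1.
The closest fraction with denominator <= 8 is either p_1/q_1 or the intermediate fraction (k*p_1 + p_0)/(k*q_1 + q_0) with the largest k >= 1 whose denominator stays <= 8; these approach x as k grows, and every other convergent or intermediate fraction in range is farther away.
Largest k: floor((8 - q_0)/q_1) = floor((8 - 1)/1) = 7.
That gives (7*7 + 6)/(7*1 + 1) = 55/8.
Compare the errors: |x - 7/1| = |153*1 - 7*22|/(22*1) = 1/22, and |x - 55/8| = |153*8 - 55*22|/(22*8) = 14/176.
Cross-multiplying, 1*176 = 176 < 308 = 14*22, so 1/22 is smaller: the convergent 7/1 is closer to x than 55/8.

7/1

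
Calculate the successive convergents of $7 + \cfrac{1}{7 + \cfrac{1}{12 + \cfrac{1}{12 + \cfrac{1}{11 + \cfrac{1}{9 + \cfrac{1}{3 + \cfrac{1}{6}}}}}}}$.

Using the convergent recurrence p_i = a_i*p_{i-1} + p_{i-2}, q_i = a_i*q_{i-1} + q_{i-2} with p_{-2}=0, p_{-1}=1, q_{-2}=1, q_{-1}=0:
  i=0: a_0=7, p_0 = 7*1 + 0 = 7, q_0 = 7*0 + 1 = 1.
  i=1: a_1=7, p_1 = 7*7 + 1 = 50, q_1 = 7*1 + 0 = 7.
  i=2: a_2=12, p_2 = 12*50 + 7 = 607, q_2 = 12*7 + 1 = 85.
  i=3: a_3=12, p_3 = 12*607 + 50 = 7334, q_3 = 12*85 + 7 = 1027.
  i=4: a_4=11, p_4 = 11*7334 + 607 = 81281, q_4 = 11*1027 + 85 = 11382.
  i=5: a_5=9, p_5 = 9*81281 + 7334 = 738863, q_5 = 9*11382 + 1027 = 103465.
  i=6: a_6=3, p_6 = 3*738863 + 81281 = 2297870, q_6 = 3*103465 + 11382 = 321777.
  i=7: a_7=6, p_7 = 6*2297870 + 738863 = 14526083, q_7 = 6*321777 + 103465 = 2034127.

7/1, 50/7, 607/85, 7334/1027, 81281/11382, 738863/103465, 2297870/321777, 14526083/2034127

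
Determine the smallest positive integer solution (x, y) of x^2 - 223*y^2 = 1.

(x, y) = (224, 15)

First expand sqrt(223) as a continued fraction. With x_i = (sqrt(223) + m_i)/d_i and (m_0, d_0) = (0, 1): a_0 = floor(sqrt(223)) = 14, since 14^2 = 196 <= 223 < 225 = 15^2.
Iterate m_{i+1} = d_i*a_i - m_i, d_{i+1} = (223 - m_{i+1}^2)/d_i, a_{i+1} = floor((a_0 + m_{i+1})/d_{i+1}):
  m_1 = 1*14 - 0 = 14, d_1 = (223 - 14^2)/1 = 27/1 = 27, a_1 = floor((14 + 14)/27) = 1.
  m_2 = 27*1 - 14 = 13, d_2 = (223 - 13^2)/27 = 54/27 = 2, a_2 = floor((14 + 13)/2) = 13.
  m_3 = 2*13 - 13 = 13, d_3 = (223 - 13^2)/2 = 54/2 = 27, a_3 = floor((14 + 13)/27) = 1.
  m_4 = 27*1 - 13 = 14, d_4 = (223 - 14^2)/27 = 27/27 = 1, a_4 = floor((14 + 14)/1) = 28.
  m_5 = 1*28 - 14 = 14, d_5 = (223 - 14^2)/1 = 27/1 = 27: (m_5, d_5) = (m_1, d_1) = (14, 27), so from here the quotients repeat a_1, ..., a_4; the period length is 4.
So sqrt(223) = [14; (1, 13, 1, 28)] with period length k = 4.
k is even, so the fundamental solution of x^2 - 223y^2 = 1 is (p_{k-1}, q_{k-1}) = (p_3, q_3); compute convergents through index 3.
Convergents (p_i = a_i*p_{i-1} + p_{i-2}, q_i = a_i*q_{i-1} + q_{i-2} with p_{-2}=0, p_{-1}=1, q_{-2}=1, q_{-1}=0):
  i=0: a_0=14, p_0 = 14*1 + 0 = 14, q_0 = 14*0 + 1 = 1.
  i=1: a_1=1, p_1 = 1*14 + 1 = 15, q_1 = 1*1 + 0 = 1.
  i=2: a_2=13, p_2 = 13*15 + 14 = 209, q_2 = 13*1 + 1 = 14.
  i=3: a_3=1, p_3 = 1*209 + 15 = 224, q_3 = 1*14 + 1 = 15.
Check: 224^2 - 223*15^2 = 50176 - 50175 = 1, so (x, y) = (224, 15) solves the equation, and by the theorem it is the least positive solution.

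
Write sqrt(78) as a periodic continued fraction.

Write x_i = (sqrt(78) + m_i)/d_i with (m_0, d_0) = (0, 1). a_0 = floor(sqrt(78)) = 8, since 8^2 = 64 <= 78 < 81 = 9^2.
Iterate m_{i+1} = d_i*a_i - m_i, d_{i+1} = (78 - m_{i+1}^2)/d_i, a_{i+1} = floor((a_0 + m_{i+1})/d_{i+1}):
  m_1 = 1*8 - 0 = 8, d_1 = (78 - 8^2)/1 = 14/1 = 14, a_1 = floor((8 + 8)/14) = 1.
  m_2 = 14*1 - 8 = 6, d_2 = (78 - 6^2)/14 = 42/14 = 3, a_2 = floor((8 + 6)/3) = 4.
  m_3 = 3*4 - 6 = 6, d_3 = (78 - 6^2)/3 = 42/3 = 14, a_3 = floor((8 + 6)/14) = 1.
  m_4 = 14*1 - 6 = 8, d_4 = (78 - 8^2)/14 = 14/14 = 1, a_4 = floor((8 + 8)/1) = 16.
  m_5 = 1*16 - 8 = 8, d_5 = (78 - 8^2)/1 = 14/1 = 14: (m_5, d_5) = (m_1, d_1) = (8, 14), so from here the quotients repeat a_1, ..., a_4; the period length is 4.
Hence the expansion of sqrt(78) is a_0 = 8 followed by the repeating block 1, 4, 1, 16 (period 4).

[8; (1, 4, 1, 16)]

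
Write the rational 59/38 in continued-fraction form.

[1; 1, 1, 4, 4]

Run the Euclidean algorithm on 59 and 38; the successive quotients are the partial quotients a_0, a_1, ... (each step inverts the fractional part left over by the previous one):
  59 = 1*38 + 21, so a_0 = 1.
  38 = 1*21 + 17, so a_1 = 1.
  21 = 1*17 + 4, so a_2 = 1.
  17 = 4*4 + 1, so a_3 = 4.
  4 = 4*1 + 0, so a_4 = 4.
The remainder reaches 0 after 5 divisions, so the expansion has 5 partial quotients, read off in order.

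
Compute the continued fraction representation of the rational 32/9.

Run the Euclidean algorithm on 32 and 9; the successive quotients are the partial quotients a_0, a_1, ... (each step inverts the fractional part left over by the previous one):
  32 = 3*9 + 5, so a_0 = 3.
  9 = 1*5 + 4, so a_1 = 1.
  5 = 1*4 + 1, so a_2 = 1.
  4 = 4*1 + 0, so a_3 = 4.
The remainder reaches 0 after 4 divisions, so the expansion has 4 partial quotients, read off in order.

[3; 1, 1, 4]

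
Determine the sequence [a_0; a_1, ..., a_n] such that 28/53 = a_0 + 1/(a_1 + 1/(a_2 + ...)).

[0; 1, 1, 8, 3]

Run the Euclidean algorithm on 28 and 53; the successive quotients are the partial quotients a_0, a_1, ... (each step inverts the fractional part left over by the previous one):
  28 = 0*53 + 28, so a_0 = 0.
  53 = 1*28 + 25, so a_1 = 1.
  28 = 1*25 + 3, so a_2 = 1.
  25 = 8*3 + 1, so a_3 = 8.
  3 = 3*1 + 0, so a_4 = 3.
The remainder reaches 0 after 5 divisions, so the expansion has 5 partial quotients, read off in order.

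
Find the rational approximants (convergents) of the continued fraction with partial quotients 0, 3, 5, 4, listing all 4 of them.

0/1, 1/3, 5/16, 21/67

Using the convergent recurrence p_i = a_i*p_{i-1} + p_{i-2}, q_i = a_i*q_{i-1} + q_{i-2} with p_{-2}=0, p_{-1}=1, q_{-2}=1, q_{-1}=0:
  i=0: a_0=0, p_0 = 0*1 + 0 = 0, q_0 = 0*0 + 1 = 1.
  i=1: a_1=3, p_1 = 3*0 + 1 = 1, q_1 = 3*1 + 0 = 3.
  i=2: a_2=5, p_2 = 5*1 + 0 = 5, q_2 = 5*3 + 1 = 16.
  i=3: a_3=4, p_3 = 4*5 + 1 = 21, q_3 = 4*16 + 3 = 67.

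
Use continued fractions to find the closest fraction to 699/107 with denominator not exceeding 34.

98/15

Expand x = 699/107 as a continued fraction with the Euclidean algorithm:
  699 = 6*107 + 57, so a_0 = 6.
  107 = 1*57 + 50, so a_1 = 1.
  57 = 1*50 + 7, so a_2 = 1.
  50 = 7*7 + 1, so a_3 = 7.
  7 = 7*1 + 0, so a_4 = 7.
so x = [6; 1, 1, 7, 7].
Convergents (p_i = a_i*p_{i-1} + p_{i-2}, q_i = a_i*q_{i-1} + q_{i-2} with p_{-2}=0, p_{-1}=1, q_{-2}=1, q_{-1}=0), until the denominator exceeds 34:
  i=0: a_0=6, p_0 = 6*1 + 0 = 6, q_0 = 6*0 + 1 = 1.
  i=1: a_1=1, p_1 = 1*6 + 1 = 7, q_1 = 1*1 + 0 = 1.
  i=2: a_2=1, p_2 = 1*7 + 6 = 13, q_2 = 1*1 + 1 = 2.
  i=3: a_3=7, p_3 = 7*13 + 7 = 98, q_3 = 7*2 + 1 = 15.
  i=4: a_4=7, p_4 = 7*98 + 13 = 699, q_4 = 7*15 + 2 = 107.
q_4 = 107 > 34, so the last convergent with denominator <= 34 is p_3/q_3 = 98/15.
The closest fraction with denominator <= 34 is either p_3/q_3 or the intermediate fraction (k*p_3 + p_2)/(k*q_3 + q_2) with the largest k >= 1 whose denominator stays <= 34; these approach x as k grows, and every other convergent or intermediate fraction in range is farther away.
Largest k: floor((34 - q_2)/q_3) = floor((34 - 2)/15) = 2.
That gives (2*98 + 13)/(2*15 + 2) = 209/32.
Compare the errors: |x - 98/15| = |699*15 - 98*107|/(107*15) = 1/1605, and |x - 209/32| = |699*32 - 209*107|/(107*32) = 5/3424.
Cross-multiplying, 1*3424 = 3424 < 8025 = 5*1605, so 1/1605 is smaller: the convergent 98/15 is closer to x than 209/32.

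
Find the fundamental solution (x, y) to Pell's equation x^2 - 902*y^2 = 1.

(x, y) = (901, 30)

First expand sqrt(902) as a continued fraction. With x_i = (sqrt(902) + m_i)/d_i and (m_0, d_0) = (0, 1): a_0 = floor(sqrt(902)) = 30, since 30^2 = 900 <= 902 < 961 = 31^2.
Iterate m_{i+1} = d_i*a_i - m_i, d_{i+1} = (902 - m_{i+1}^2)/d_i, a_{i+1} = floor((a_0 + m_{i+1})/d_{i+1}):
  m_1 = 1*30 - 0 = 30, d_1 = (902 - 30^2)/1 = 2/1 = 2, a_1 = floor((30 + 30)/2) = 30.
  m_2 = 2*30 - 30 = 30, d_2 = (902 - 30^2)/2 = 2/2 = 1, a_2 = floor((30 + 30)/1) = 60.
  m_3 = 1*60 - 30 = 30, d_3 = (902 - 30^2)/1 = 2/1 = 2: (m_3, d_3) = (m_1, d_1) = (30, 2), so from here the quotients repeat a_1, a_2; the period length is 2.
So sqrt(902) = [30; (30, 60)] with period length k = 2.
k is even, so the fundamental solution of x^2 - 902y^2 = 1 is (p_{k-1}, q_{k-1}) = (p_1, q_1); compute convergents through index 1.
Convergents (p_i = a_i*p_{i-1} + p_{i-2}, q_i = a_i*q_{i-1} + q_{i-2} with p_{-2}=0, p_{-1}=1, q_{-2}=1, q_{-1}=0):
  i=0: a_0=30, p_0 = 30*1 + 0 = 30, q_0 = 30*0 + 1 = 1.
  i=1: a_1=30, p_1 = 30*30 + 1 = 901, q_1 = 30*1 + 0 = 30.
Check: 901^2 - 902*30^2 = 811801 - 811800 = 1, so (x, y) = (901, 30) solves the equation, and by the theorem it is the least positive solution.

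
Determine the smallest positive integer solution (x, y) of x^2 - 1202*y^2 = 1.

First expand sqrt(1202) as a continued fraction. With x_i = (sqrt(1202) + m_i)/d_i and (m_0, d_0) = (0, 1): a_0 = floor(sqrt(1202)) = 34, since 34^2 = 1156 <= 1202 < 1225 = 35^2.
Iterate m_{i+1} = d_i*a_i - m_i, d_{i+1} = (1202 - m_{i+1}^2)/d_i, a_{i+1} = floor((a_0 + m_{i+1})/d_{i+1}):
  m_1 = 1*34 - 0 = 34, d_1 = (1202 - 34^2)/1 = 46/1 = 46, a_1 = floor((34 + 34)/46) = 1.
  m_2 = 46*1 - 34 = 12, d_2 = (1202 - 12^2)/46 = 1058/46 = 23, a_2 = floor((34 + 12)/23) = 2.
  m_3 = 23*2 - 12 = 34, d_3 = (1202 - 34^2)/23 = 46/23 = 2, a_3 = floor((34 + 34)/2) = 34.
  m_4 = 2*34 - 34 = 34, d_4 = (1202 - 34^2)/2 = 46/2 = 23, a_4 = floor((34 + 34)/23) = 2.
  m_5 = 23*2 - 34 = 12, d_5 = (1202 - 12^2)/23 = 1058/23 = 46, a_5 = floor((34 + 12)/46) = 1.
  m_6 = 46*1 - 12 = 34, d_6 = (1202 - 34^2)/46 = 46/46 = 1, a_6 = floor((34 + 34)/1) = 68.
  m_7 = 1*68 - 34 = 34, d_7 = (1202 - 34^2)/1 = 46/1 = 46: (m_7, d_7) = (m_1, d_1) = (34, 46), so from here the quotients repeat a_1, ..., a_6; the period length is 6.
So sqrt(1202) = [34; (1, 2, 34, 2, 1, 68)] with period length k = 6.
k is even, so the fundamental solution of x^2 - 1202y^2 = 1 is (p_{k-1}, q_{k-1}) = (p_5, q_5); compute convergents through index 5.
Convergents (p_i = a_i*p_{i-1} + p_{i-2}, q_i = a_i*q_{i-1} + q_{i-2} with p_{-2}=0, p_{-1}=1, q_{-2}=1, q_{-1}=0):
  i=0: a_0=34, p_0 = 34*1 + 0 = 34, q_0 = 34*0 + 1 = 1.
  i=1: a_1=1, p_1 = 1*34 + 1 = 35, q_1 = 1*1 + 0 = 1.
  i=2: a_2=2, p_2 = 2*35 + 34 = 104, q_2 = 2*1 + 1 = 3.
  i=3: a_3=34, p_3 = 34*104 + 35 = 3571, q_3 = 34*3 + 1 = 103.
  i=4: a_4=2, p_4 = 2*3571 + 104 = 7246, q_4 = 2*103 + 3 = 209.
  i=5: a_5=1, p_5 = 1*7246 + 3571 = 10817, q_5 = 1*209 + 103 = 312.
Check: 10817^2 - 1202*312^2 = 117007489 - 117007488 = 1, so (x, y) = (10817, 312) solves the equation, and by the theorem it is the least positive solution.

(x, y) = (10817, 312)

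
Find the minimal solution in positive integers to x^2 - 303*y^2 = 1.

First expand sqrt(303) as a continued fraction. With x_i = (sqrt(303) + m_i)/d_i and (m_0, d_0) = (0, 1): a_0 = floor(sqrt(303)) = 17, since 17^2 = 289 <= 303 < 324 = 18^2.
Iterate m_{i+1} = d_i*a_i - m_i, d_{i+1} = (303 - m_{i+1}^2)/d_i, a_{i+1} = floor((a_0 + m_{i+1})/d_{i+1}):
  m_1 = 1*17 - 0 = 17, d_1 = (303 - 17^2)/1 = 14/1 = 14, a_1 = floor((17 + 17)/14) = 2.
  m_2 = 14*2 - 17 = 11, d_2 = (303 - 11^2)/14 = 182/14 = 13, a_2 = floor((17 + 11)/13) = 2.
  m_3 = 13*2 - 11 = 15, d_3 = (303 - 15^2)/13 = 78/13 = 6, a_3 = floor((17 + 15)/6) = 5.
  m_4 = 6*5 - 15 = 15, d_4 = (303 - 15^2)/6 = 78/6 = 13, a_4 = floor((17 + 15)/13) = 2.
  m_5 = 13*2 - 15 = 11, d_5 = (303 - 11^2)/13 = 182/13 = 14, a_5 = floor((17 + 11)/14) = 2.
  m_6 = 14*2 - 11 = 17, d_6 = (303 - 17^2)/14 = 14/14 = 1, a_6 = floor((17 + 17)/1) = 34.
  m_7 = 1*34 - 17 = 17, d_7 = (303 - 17^2)/1 = 14/1 = 14: (m_7, d_7) = (m_1, d_1) = (17, 14), so from here the quotients repeat a_1, ..., a_6; the period length is 6.
So sqrt(303) = [17; (2, 2, 5, 2, 2, 34)] with period length k = 6.
k is even, so the fundamental solution of x^2 - 303y^2 = 1 is (p_{k-1}, q_{k-1}) = (p_5, q_5); compute convergents through index 5.
Convergents (p_i = a_i*p_{i-1} + p_{i-2}, q_i = a_i*q_{i-1} + q_{i-2} with p_{-2}=0, p_{-1}=1, q_{-2}=1, q_{-1}=0):
  i=0: a_0=17, p_0 = 17*1 + 0 = 17, q_0 = 17*0 + 1 = 1.
  i=1: a_1=2, p_1 = 2*17 + 1 = 35, q_1 = 2*1 + 0 = 2.
  i=2: a_2=2, p_2 = 2*35 + 17 = 87, q_2 = 2*2 + 1 = 5.
  i=3: a_3=5, p_3 = 5*87 + 35 = 470, q_3 = 5*5 + 2 = 27.
  i=4: a_4=2, p_4 = 2*470 + 87 = 1027, q_4 = 2*27 + 5 = 59.
  i=5: a_5=2, p_5 = 2*1027 + 470 = 2524, q_5 = 2*59 + 27 = 145.
Check: 2524^2 - 303*145^2 = 6370576 - 6370575 = 1, so (x, y) = (2524, 145) solves the equation, and by the theorem it is the least positive solution.

(x, y) = (2524, 145)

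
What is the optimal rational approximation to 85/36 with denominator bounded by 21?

Expand x = 85/36 as a continued fraction with the Euclidean algorithm:
  85 = 2*36 + 13, so a_0 = 2.
  36 = 2*13 + 10, so a_1 = 2.
  13 = 1*10 + 3, so a_2 = 1.
  10 = 3*3 + 1, so a_3 = 3.
  3 = 3*1 + 0, so a_4 = 3.
so x = [2; 2, 1, 3, 3].
Convergents (p_i = a_i*p_{i-1} + p_{i-2}, q_i = a_i*q_{i-1} + q_{i-2} with p_{-2}=0, p_{-1}=1, q_{-2}=1, q_{-1}=0), until the denominator exceeds 21:
  i=0: a_0=2, p_0 = 2*1 + 0 = 2, q_0 = 2*0 + 1 = 1.
  i=1: a_1=2, p_1 = 2*2 + 1 = 5, q_1 = 2*1 + 0 = 2.
  i=2: a_2=1, p_2 = 1*5 + 2 = 7, q_2 = 1*2 + 1 = 3.
  i=3: a_3=3, p_3 = 3*7 + 5 = 26, q_3 = 3*3 + 2 = 11.
  i=4: a_4=3, p_4 = 3*26 + 7 = 85, q_4 = 3*11 + 3 = 36.
q_4 = 36 > 21, so the last convergent with denominator <= 21 is p_3/q_3 = 26/11.
The closest fraction with denominator <= 21 is either p_3/q_3 or the intermediate fraction (k*p_3 + p_2)/(k*q_3 + q_2) with the largest k >= 1 whose denominator stays <= 21; these approach x as k grows, and every other convergent or intermediate fraction in range is farther away.
Largest k: floor((21 - q_2)/q_3) = floor((21 - 3)/11) = 1.
That gives (1*26 + 7)/(1*11 + 3) = 33/14.
Compare the errors: |x - 26/11| = |85*11 - 26*36|/(36*11) = 1/396, and |x - 33/14| = |85*14 - 33*36|/(36*14) = 2/504.
Cross-multiplying, 1*504 = 504 < 792 = 2*396, so 1/396 is smaller: the convergent 26/11 is closer to x than 33/14.

26/11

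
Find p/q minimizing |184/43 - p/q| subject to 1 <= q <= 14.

47/11

Expand x = 184/43 as a continued fraction with the Euclidean algorithm:
  184 = 4*43 + 12, so a_0 = 4.
  43 = 3*12 + 7, so a_1 = 3.
  12 = 1*7 + 5, so a_2 = 1.
  7 = 1*5 + 2, so a_3 = 1.
  5 = 2*2 + 1, so a_4 = 2.
  2 = 2*1 + 0, so a_5 = 2.
so x = [4; 3, 1, 1, 2, 2].
Convergents (p_i = a_i*p_{i-1} + p_{i-2}, q_i = a_i*q_{i-1} + q_{i-2} with p_{-2}=0, p_{-1}=1, q_{-2}=1, q_{-1}=0), until the denominator exceeds 14:
  i=0: a_0=4, p_0 = 4*1 + 0 = 4, q_0 = 4*0 + 1 = 1.
  i=1: a_1=3, p_1 = 3*4 + 1 = 13, q_1 = 3*1 + 0 = 3.
  i=2: a_2=1, p_2 = 1*13 + 4 = 17, q_2 = 1*3 + 1 = 4.
  i=3: a_3=1, p_3 = 1*17 + 13 = 30, q_3 = 1*4 + 3 = 7.
  i=4: a_4=2, p_4 = 2*30 + 17 = 77, q_4 = 2*7 + 4 = 18.
q_4 = 18 > 14, so the last convergent with denominator <= 14 is p_3/q_3 = 30/7.
The closest fraction with denominator <= 14 is either p_3/q_3 or the intermediate fraction (k*p_3 + p_2)/(k*q_3 + q_2) with the largest k >= 1 whose denominator stays <= 14; these approach x as k grows, and every other convergent or intermediate fraction in range is farther away.
Largest k: floor((14 - q_2)/q_3) = floor((14 - 4)/7) = 1.
That gives (1*30 + 17)/(1*7 + 4) = 47/11.
Compare the errors: |x - 30/7| = |184*7 - 30*43|/(43*7) = 2/301, and |x - 47/11| = |184*11 - 47*43|/(43*11) = 3/473.
Cross-multiplying, 3*301 = 903 < 946 = 2*473, so 3/473 is smaller: the intermediate fraction 47/11 is closer to x than 30/7.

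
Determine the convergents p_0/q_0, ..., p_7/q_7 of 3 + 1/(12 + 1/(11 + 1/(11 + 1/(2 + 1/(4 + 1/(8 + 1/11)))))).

3/1, 37/12, 410/133, 4547/1475, 9504/3083, 42563/13807, 350008/113539, 3892651/1262736

Using the convergent recurrence p_i = a_i*p_{i-1} + p_{i-2}, q_i = a_i*q_{i-1} + q_{i-2} with p_{-2}=0, p_{-1}=1, q_{-2}=1, q_{-1}=0:
  i=0: a_0=3, p_0 = 3*1 + 0 = 3, q_0 = 3*0 + 1 = 1.
  i=1: a_1=12, p_1 = 12*3 + 1 = 37, q_1 = 12*1 + 0 = 12.
  i=2: a_2=11, p_2 = 11*37 + 3 = 410, q_2 = 11*12 + 1 = 133.
  i=3: a_3=11, p_3 = 11*410 + 37 = 4547, q_3 = 11*133 + 12 = 1475.
  i=4: a_4=2, p_4 = 2*4547 + 410 = 9504, q_4 = 2*1475 + 133 = 3083.
  i=5: a_5=4, p_5 = 4*9504 + 4547 = 42563, q_5 = 4*3083 + 1475 = 13807.
  i=6: a_6=8, p_6 = 8*42563 + 9504 = 350008, q_6 = 8*13807 + 3083 = 113539.
  i=7: a_7=11, p_7 = 11*350008 + 42563 = 3892651, q_7 = 11*113539 + 13807 = 1262736.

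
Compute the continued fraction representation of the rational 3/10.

[0; 3, 3]

Run the Euclidean algorithm on 3 and 10; the successive quotients are the partial quotients a_0, a_1, ... (each step inverts the fractional part left over by the previous one):
  3 = 0*10 + 3, so a_0 = 0.
  10 = 3*3 + 1, so a_1 = 3.
  3 = 3*1 + 0, so a_2 = 3.
The remainder reaches 0 after 3 divisions, so the expansion has 3 partial quotients, read off in order.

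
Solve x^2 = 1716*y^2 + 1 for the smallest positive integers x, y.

First expand sqrt(1716) as a continued fraction. With x_i = (sqrt(1716) + m_i)/d_i and (m_0, d_0) = (0, 1): a_0 = floor(sqrt(1716)) = 41, since 41^2 = 1681 <= 1716 < 1764 = 42^2.
Iterate m_{i+1} = d_i*a_i - m_i, d_{i+1} = (1716 - m_{i+1}^2)/d_i, a_{i+1} = floor((a_0 + m_{i+1})/d_{i+1}):
  m_1 = 1*41 - 0 = 41, d_1 = (1716 - 41^2)/1 = 35/1 = 35, a_1 = floor((41 + 41)/35) = 2.
  m_2 = 35*2 - 41 = 29, d_2 = (1716 - 29^2)/35 = 875/35 = 25, a_2 = floor((41 + 29)/25) = 2.
  m_3 = 25*2 - 29 = 21, d_3 = (1716 - 21^2)/25 = 1275/25 = 51, a_3 = floor((41 + 21)/51) = 1.
  m_4 = 51*1 - 21 = 30, d_4 = (1716 - 30^2)/51 = 816/51 = 16, a_4 = floor((41 + 30)/16) = 4.
  m_5 = 16*4 - 30 = 34, d_5 = (1716 - 34^2)/16 = 560/16 = 35, a_5 = floor((41 + 34)/35) = 2.
  m_6 = 35*2 - 34 = 36, d_6 = (1716 - 36^2)/35 = 420/35 = 12, a_6 = floor((41 + 36)/12) = 6.
  m_7 = 12*6 - 36 = 36, d_7 = (1716 - 36^2)/12 = 420/12 = 35, a_7 = floor((41 + 36)/35) = 2.
  m_8 = 35*2 - 36 = 34, d_8 = (1716 - 34^2)/35 = 560/35 = 16, a_8 = floor((41 + 34)/16) = 4.
  m_9 = 16*4 - 34 = 30, d_9 = (1716 - 30^2)/16 = 816/16 = 51, a_9 = floor((41 + 30)/51) = 1.
  m_10 = 51*1 - 30 = 21, d_10 = (1716 - 21^2)/51 = 1275/51 = 25, a_10 = floor((41 + 21)/25) = 2.
  m_11 = 25*2 - 21 = 29, d_11 = (1716 - 29^2)/25 = 875/25 = 35, a_11 = floor((41 + 29)/35) = 2.
  m_12 = 35*2 - 29 = 41, d_12 = (1716 - 41^2)/35 = 35/35 = 1, a_12 = floor((41 + 41)/1) = 82.
  m_13 = 1*82 - 41 = 41, d_13 = (1716 - 41^2)/1 = 35/1 = 35: (m_13, d_13) = (m_1, d_1) = (41, 35), so from here the quotients repeat a_1, ..., a_12; the period length is 12.
So sqrt(1716) = [41; (2, 2, 1, 4, 2, 6, 2, 4, 1, 2, 2, 82)] with period length k = 12.
k is even, so the fundamental solution of x^2 - 1716y^2 = 1 is (p_{k-1}, q_{k-1}) = (p_11, q_11); compute convergents through index 11.
Convergents (p_i = a_i*p_{i-1} + p_{i-2}, q_i = a_i*q_{i-1} + q_{i-2} with p_{-2}=0, p_{-1}=1, q_{-2}=1, q_{-1}=0):
  i=0: a_0=41, p_0 = 41*1 + 0 = 41, q_0 = 41*0 + 1 = 1.
  i=1: a_1=2, p_1 = 2*41 + 1 = 83, q_1 = 2*1 + 0 = 2.
  i=2: a_2=2, p_2 = 2*83 + 41 = 207, q_2 = 2*2 + 1 = 5.
  i=3: a_3=1, p_3 = 1*207 + 83 = 290, q_3 = 1*5 + 2 = 7.
  i=4: a_4=4, p_4 = 4*290 + 207 = 1367, q_4 = 4*7 + 5 = 33.
  i=5: a_5=2, p_5 = 2*1367 + 290 = 3024, q_5 = 2*33 + 7 = 73.
  i=6: a_6=6, p_6 = 6*3024 + 1367 = 19511, q_6 = 6*73 + 33 = 471.
  i=7: a_7=2, p_7 = 2*19511 + 3024 = 42046, q_7 = 2*471 + 73 = 1015.
  i=8: a_8=4, p_8 = 4*42046 + 19511 = 187695, q_8 = 4*1015 + 471 = 4531.
  i=9: a_9=1, p_9 = 1*187695 + 42046 = 229741, q_9 = 1*4531 + 1015 = 5546.
  i=10: a_10=2, p_10 = 2*229741 + 187695 = 647177, q_10 = 2*5546 + 4531 = 15623.
  i=11: a_11=2, p_11 = 2*647177 + 229741 = 1524095, q_11 = 2*15623 + 5546 = 36792.
Check: 1524095^2 - 1716*36792^2 = 2322865569025 - 2322865569024 = 1, so (x, y) = (1524095, 36792) solves the equation, and by the theorem it is the least positive solution.

(x, y) = (1524095, 36792)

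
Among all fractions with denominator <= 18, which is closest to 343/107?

Expand x = 343/107 as a continued fraction with the Euclidean algorithm:
  343 = 3*107 + 22, so a_0 = 3.
  107 = 4*22 + 19, so a_1 = 4.
  22 = 1*19 + 3, so a_2 = 1.
  19 = 6*3 + 1, so a_3 = 6.
  3 = 3*1 + 0, so a_4 = 3.
so x = [3; 4, 1, 6, 3].
Convergents (p_i = a_i*p_{i-1} + p_{i-2}, q_i = a_i*q_{i-1} + q_{i-2} with p_{-2}=0, p_{-1}=1, q_{-2}=1, q_{-1}=0), until the denominator exceeds 18:
  i=0: a_0=3, p_0 = 3*1 + 0 = 3, q_0 = 3*0 + 1 = 1.
  i=1: a_1=4, p_1 = 4*3 + 1 = 13, q_1 = 4*1 + 0 = 4.
  i=2: a_2=1, p_2 = 1*13 + 3 = 16, q_2 = 1*4 + 1 = 5.
  i=3: a_3=6, p_3 = 6*16 + 13 = 109, q_3 = 6*5 + 4 = 34.
q_3 = 34 > 18, so the last convergent with denominator <= 18 is p_2/q_2 = 16/5.
The closest fraction with denominator <= 18 is either p_2/q_2 or the intermediate fraction (k*p_2 + p_1)/(k*q_2 + q_1) with the largest k >= 1 whose denominator stays <= 18; these approach x as k grows, and every other convergent or intermediate fraction in range is farther away.
Largest k: floor((18 - q_1)/q_2) = floor((18 - 4)/5) = 2.
That gives (2*16 + 13)/(2*5 + 4) = 45/14.
Compare the errors: |x - 16/5| = |343*5 - 16*107|/(107*5) = 3/535, and |x - 45/14| = |343*14 - 45*107|/(107*14) = 13/1498.
Cross-multiplying, 3*1498 = 4494 < 6955 = 13*535, so 3/535 is smaller: the convergent 16/5 is closer to x than 45/14.

16/5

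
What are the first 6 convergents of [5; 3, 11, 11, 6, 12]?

Using the convergent recurrence p_i = a_i*p_{i-1} + p_{i-2}, q_i = a_i*q_{i-1} + q_{i-2} with p_{-2}=0, p_{-1}=1, q_{-2}=1, q_{-1}=0:
  i=0: a_0=5, p_0 = 5*1 + 0 = 5, q_0 = 5*0 + 1 = 1.
  i=1: a_1=3, p_1 = 3*5 + 1 = 16, q_1 = 3*1 + 0 = 3.
  i=2: a_2=11, p_2 = 11*16 + 5 = 181, q_2 = 11*3 + 1 = 34.
  i=3: a_3=11, p_3 = 11*181 + 16 = 2007, q_3 = 11*34 + 3 = 377.
  i=4: a_4=6, p_4 = 6*2007 + 181 = 12223, q_4 = 6*377 + 34 = 2296.
  i=5: a_5=12, p_5 = 12*12223 + 2007 = 148683, q_5 = 12*2296 + 377 = 27929.

5/1, 16/3, 181/34, 2007/377, 12223/2296, 148683/27929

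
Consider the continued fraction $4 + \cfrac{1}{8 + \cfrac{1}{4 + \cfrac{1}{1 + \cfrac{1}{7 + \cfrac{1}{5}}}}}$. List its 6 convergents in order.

Using the convergent recurrence p_i = a_i*p_{i-1} + p_{i-2}, q_i = a_i*q_{i-1} + q_{i-2} with p_{-2}=0, p_{-1}=1, q_{-2}=1, q_{-1}=0:
  i=0: a_0=4, p_0 = 4*1 + 0 = 4, q_0 = 4*0 + 1 = 1.
  i=1: a_1=8, p_1 = 8*4 + 1 = 33, q_1 = 8*1 + 0 = 8.
  i=2: a_2=4, p_2 = 4*33 + 4 = 136, q_2 = 4*8 + 1 = 33.
  i=3: a_3=1, p_3 = 1*136 + 33 = 169, q_3 = 1*33 + 8 = 41.
  i=4: a_4=7, p_4 = 7*169 + 136 = 1319, q_4 = 7*41 + 33 = 320.
  i=5: a_5=5, p_5 = 5*1319 + 169 = 6764, q_5 = 5*320 + 41 = 1641.

4/1, 33/8, 136/33, 169/41, 1319/320, 6764/1641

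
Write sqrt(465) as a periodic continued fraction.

[21; (1, 1, 3, 2, 2, 2, 3, 1, 1, 42)]

Write x_i = (sqrt(465) + m_i)/d_i with (m_0, d_0) = (0, 1). a_0 = floor(sqrt(465)) = 21, since 21^2 = 441 <= 465 < 484 = 22^2.
Iterate m_{i+1} = d_i*a_i - m_i, d_{i+1} = (465 - m_{i+1}^2)/d_i, a_{i+1} = floor((a_0 + m_{i+1})/d_{i+1}):
  m_1 = 1*21 - 0 = 21, d_1 = (465 - 21^2)/1 = 24/1 = 24, a_1 = floor((21 + 21)/24) = 1.
  m_2 = 24*1 - 21 = 3, d_2 = (465 - 3^2)/24 = 456/24 = 19, a_2 = floor((21 + 3)/19) = 1.
  m_3 = 19*1 - 3 = 16, d_3 = (465 - 16^2)/19 = 209/19 = 11, a_3 = floor((21 + 16)/11) = 3.
  m_4 = 11*3 - 16 = 17, d_4 = (465 - 17^2)/11 = 176/11 = 16, a_4 = floor((21 + 17)/16) = 2.
  m_5 = 16*2 - 17 = 15, d_5 = (465 - 15^2)/16 = 240/16 = 15, a_5 = floor((21 + 15)/15) = 2.
  m_6 = 15*2 - 15 = 15, d_6 = (465 - 15^2)/15 = 240/15 = 16, a_6 = floor((21 + 15)/16) = 2.
  m_7 = 16*2 - 15 = 17, d_7 = (465 - 17^2)/16 = 176/16 = 11, a_7 = floor((21 + 17)/11) = 3.
  m_8 = 11*3 - 17 = 16, d_8 = (465 - 16^2)/11 = 209/11 = 19, a_8 = floor((21 + 16)/19) = 1.
  m_9 = 19*1 - 16 = 3, d_9 = (465 - 3^2)/19 = 456/19 = 24, a_9 = floor((21 + 3)/24) = 1.
  m_10 = 24*1 - 3 = 21, d_10 = (465 - 21^2)/24 = 24/24 = 1, a_10 = floor((21 + 21)/1) = 42.
  m_11 = 1*42 - 21 = 21, d_11 = (465 - 21^2)/1 = 24/1 = 24: (m_11, d_11) = (m_1, d_1) = (21, 24), so from here the quotients repeat a_1, ..., a_10; the period length is 10.
Hence the expansion of sqrt(465) is a_0 = 21 followed by the repeating block 1, 1, 3, 2, 2, 2, 3, 1, 1, 42 (period 10).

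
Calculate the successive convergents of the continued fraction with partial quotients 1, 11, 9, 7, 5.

1/1, 12/11, 109/100, 775/711, 3984/3655

Using the convergent recurrence p_i = a_i*p_{i-1} + p_{i-2}, q_i = a_i*q_{i-1} + q_{i-2} with p_{-2}=0, p_{-1}=1, q_{-2}=1, q_{-1}=0:
  i=0: a_0=1, p_0 = 1*1 + 0 = 1, q_0 = 1*0 + 1 = 1.
  i=1: a_1=11, p_1 = 11*1 + 1 = 12, q_1 = 11*1 + 0 = 11.
  i=2: a_2=9, p_2 = 9*12 + 1 = 109, q_2 = 9*11 + 1 = 100.
  i=3: a_3=7, p_3 = 7*109 + 12 = 775, q_3 = 7*100 + 11 = 711.
  i=4: a_4=5, p_4 = 5*775 + 109 = 3984, q_4 = 5*711 + 100 = 3655.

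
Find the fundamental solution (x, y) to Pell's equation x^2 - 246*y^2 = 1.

First expand sqrt(246) as a continued fraction. With x_i = (sqrt(246) + m_i)/d_i and (m_0, d_0) = (0, 1): a_0 = floor(sqrt(246)) = 15, since 15^2 = 225 <= 246 < 256 = 16^2.
Iterate m_{i+1} = d_i*a_i - m_i, d_{i+1} = (246 - m_{i+1}^2)/d_i, a_{i+1} = floor((a_0 + m_{i+1})/d_{i+1}):
  m_1 = 1*15 - 0 = 15, d_1 = (246 - 15^2)/1 = 21/1 = 21, a_1 = floor((15 + 15)/21) = 1.
  m_2 = 21*1 - 15 = 6, d_2 = (246 - 6^2)/21 = 210/21 = 10, a_2 = floor((15 + 6)/10) = 2.
  m_3 = 10*2 - 6 = 14, d_3 = (246 - 14^2)/10 = 50/10 = 5, a_3 = floor((15 + 14)/5) = 5.
  m_4 = 5*5 - 14 = 11, d_4 = (246 - 11^2)/5 = 125/5 = 25, a_4 = floor((15 + 11)/25) = 1.
  m_5 = 25*1 - 11 = 14, d_5 = (246 - 14^2)/25 = 50/25 = 2, a_5 = floor((15 + 14)/2) = 14.
  m_6 = 2*14 - 14 = 14, d_6 = (246 - 14^2)/2 = 50/2 = 25, a_6 = floor((15 + 14)/25) = 1.
  m_7 = 25*1 - 14 = 11, d_7 = (246 - 11^2)/25 = 125/25 = 5, a_7 = floor((15 + 11)/5) = 5.
  m_8 = 5*5 - 11 = 14, d_8 = (246 - 14^2)/5 = 50/5 = 10, a_8 = floor((15 + 14)/10) = 2.
  m_9 = 10*2 - 14 = 6, d_9 = (246 - 6^2)/10 = 210/10 = 21, a_9 = floor((15 + 6)/21) = 1.
  m_10 = 21*1 - 6 = 15, d_10 = (246 - 15^2)/21 = 21/21 = 1, a_10 = floor((15 + 15)/1) = 30.
  m_11 = 1*30 - 15 = 15, d_11 = (246 - 15^2)/1 = 21/1 = 21: (m_11, d_11) = (m_1, d_1) = (15, 21), so from here the quotients repeat a_1, ..., a_10; the period length is 10.
So sqrt(246) = [15; (1, 2, 5, 1, 14, 1, 5, 2, 1, 30)] with period length k = 10.
k is even, so the fundamental solution of x^2 - 246y^2 = 1 is (p_{k-1}, q_{k-1}) = (p_9, q_9); compute convergents through index 9.
Convergents (p_i = a_i*p_{i-1} + p_{i-2}, q_i = a_i*q_{i-1} + q_{i-2} with p_{-2}=0, p_{-1}=1, q_{-2}=1, q_{-1}=0):
  i=0: a_0=15, p_0 = 15*1 + 0 = 15, q_0 = 15*0 + 1 = 1.
  i=1: a_1=1, p_1 = 1*15 + 1 = 16, q_1 = 1*1 + 0 = 1.
  i=2: a_2=2, p_2 = 2*16 + 15 = 47, q_2 = 2*1 + 1 = 3.
  i=3: a_3=5, p_3 = 5*47 + 16 = 251, q_3 = 5*3 + 1 = 16.
  i=4: a_4=1, p_4 = 1*251 + 47 = 298, q_4 = 1*16 + 3 = 19.
  i=5: a_5=14, p_5 = 14*298 + 251 = 4423, q_5 = 14*19 + 16 = 282.
  i=6: a_6=1, p_6 = 1*4423 + 298 = 4721, q_6 = 1*282 + 19 = 301.
  i=7: a_7=5, p_7 = 5*4721 + 4423 = 28028, q_7 = 5*301 + 282 = 1787.
  i=8: a_8=2, p_8 = 2*28028 + 4721 = 60777, q_8 = 2*1787 + 301 = 3875.
  i=9: a_9=1, p_9 = 1*60777 + 28028 = 88805, q_9 = 1*3875 + 1787 = 5662.
Check: 88805^2 - 246*5662^2 = 7886328025 - 7886328024 = 1, so (x, y) = (88805, 5662) solves the equation, and by the theorem it is the least positive solution.

(x, y) = (88805, 5662)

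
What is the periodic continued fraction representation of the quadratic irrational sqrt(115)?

Write x_i = (sqrt(115) + m_i)/d_i with (m_0, d_0) = (0, 1). a_0 = floor(sqrt(115)) = 10, since 10^2 = 100 <= 115 < 121 = 11^2.
Iterate m_{i+1} = d_i*a_i - m_i, d_{i+1} = (115 - m_{i+1}^2)/d_i, a_{i+1} = floor((a_0 + m_{i+1})/d_{i+1}):
  m_1 = 1*10 - 0 = 10, d_1 = (115 - 10^2)/1 = 15/1 = 15, a_1 = floor((10 + 10)/15) = 1.
  m_2 = 15*1 - 10 = 5, d_2 = (115 - 5^2)/15 = 90/15 = 6, a_2 = floor((10 + 5)/6) = 2.
  m_3 = 6*2 - 5 = 7, d_3 = (115 - 7^2)/6 = 66/6 = 11, a_3 = floor((10 + 7)/11) = 1.
  m_4 = 11*1 - 7 = 4, d_4 = (115 - 4^2)/11 = 99/11 = 9, a_4 = floor((10 + 4)/9) = 1.
  m_5 = 9*1 - 4 = 5, d_5 = (115 - 5^2)/9 = 90/9 = 10, a_5 = floor((10 + 5)/10) = 1.
  m_6 = 10*1 - 5 = 5, d_6 = (115 - 5^2)/10 = 90/10 = 9, a_6 = floor((10 + 5)/9) = 1.
  m_7 = 9*1 - 5 = 4, d_7 = (115 - 4^2)/9 = 99/9 = 11, a_7 = floor((10 + 4)/11) = 1.
  m_8 = 11*1 - 4 = 7, d_8 = (115 - 7^2)/11 = 66/11 = 6, a_8 = floor((10 + 7)/6) = 2.
  m_9 = 6*2 - 7 = 5, d_9 = (115 - 5^2)/6 = 90/6 = 15, a_9 = floor((10 + 5)/15) = 1.
  m_10 = 15*1 - 5 = 10, d_10 = (115 - 10^2)/15 = 15/15 = 1, a_10 = floor((10 + 10)/1) = 20.
  m_11 = 1*20 - 10 = 10, d_11 = (115 - 10^2)/1 = 15/1 = 15: (m_11, d_11) = (m_1, d_1) = (10, 15), so from here the quotients repeat a_1, ..., a_10; the period length is 10.
Hence the expansion of sqrt(115) is a_0 = 10 followed by the repeating block 1, 2, 1, 1, 1, 1, 1, 2, 1, 20 (period 10).

[10; (1, 2, 1, 1, 1, 1, 1, 2, 1, 20)]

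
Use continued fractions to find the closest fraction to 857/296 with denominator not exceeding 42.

Expand x = 857/296 as a continued fraction with the Euclidean algorithm:
  857 = 2*296 + 265, so a_0 = 2.
  296 = 1*265 + 31, so a_1 = 1.
  265 = 8*31 + 17, so a_2 = 8.
  31 = 1*17 + 14, so a_3 = 1.
  17 = 1*14 + 3, so a_4 = 1.
  14 = 4*3 + 2, so a_5 = 4.
  3 = 1*2 + 1, so a_6 = 1.
  2 = 2*1 + 0, so a_7 = 2.
so x = [2; 1, 8, 1, 1, 4, 1, 2].
Convergents (p_i = a_i*p_{i-1} + p_{i-2}, q_i = a_i*q_{i-1} + q_{i-2} with p_{-2}=0, p_{-1}=1, q_{-2}=1, q_{-1}=0), until the denominator exceeds 42:
  i=0: a_0=2, p_0 = 2*1 + 0 = 2, q_0 = 2*0 + 1 = 1.
  i=1: a_1=1, p_1 = 1*2 + 1 = 3, q_1 = 1*1 + 0 = 1.
  i=2: a_2=8, p_2 = 8*3 + 2 = 26, q_2 = 8*1 + 1 = 9.
  i=3: a_3=1, p_3 = 1*26 + 3 = 29, q_3 = 1*9 + 1 = 10.
  i=4: a_4=1, p_4 = 1*29 + 26 = 55, q_4 = 1*10 + 9 = 19.
  i=5: a_5=4, p_5 = 4*55 + 29 = 249, q_5 = 4*19 + 10 = 86.
q_5 = 86 > 42, so the last convergent with denominator <= 42 is p_4/q_4 = 55/19.
The closest fraction with denominator <= 42 is either p_4/q_4 or the intermediate fraction (k*p_4 + p_3)/(k*q_4 + q_3) with the largest k >= 1 whose denominator stays <= 42; these approach x as k grows, and every other convergent or intermediate fraction in range is farther away.
Largest k: floor((42 - q_3)/q_4) = floor((42 - 10)/19) = 1.
That gives (1*55 + 29)/(1*19 + 10) = 84/29.
Compare the errors: |x - 55/19| = |857*19 - 55*296|/(296*19) = 3/5624, and |x - 84/29| = |857*29 - 84*296|/(296*29) = 11/8584.
Cross-multiplying, 3*8584 = 25752 < 61864 = 11*5624, so 3/5624 is smaller: the convergent 55/19 is closer to x than 84/29.

55/19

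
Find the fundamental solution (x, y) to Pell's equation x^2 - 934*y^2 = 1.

First expand sqrt(934) as a continued fraction. With x_i = (sqrt(934) + m_i)/d_i and (m_0, d_0) = (0, 1): a_0 = floor(sqrt(934)) = 30, since 30^2 = 900 <= 934 < 961 = 31^2.
Iterate m_{i+1} = d_i*a_i - m_i, d_{i+1} = (934 - m_{i+1}^2)/d_i, a_{i+1} = floor((a_0 + m_{i+1})/d_{i+1}):
  m_1 = 1*30 - 0 = 30, d_1 = (934 - 30^2)/1 = 34/1 = 34, a_1 = floor((30 + 30)/34) = 1.
  m_2 = 34*1 - 30 = 4, d_2 = (934 - 4^2)/34 = 918/34 = 27, a_2 = floor((30 + 4)/27) = 1.
  m_3 = 27*1 - 4 = 23, d_3 = (934 - 23^2)/27 = 405/27 = 15, a_3 = floor((30 + 23)/15) = 3.
  m_4 = 15*3 - 23 = 22, d_4 = (934 - 22^2)/15 = 450/15 = 30, a_4 = floor((30 + 22)/30) = 1.
  m_5 = 30*1 - 22 = 8, d_5 = (934 - 8^2)/30 = 870/30 = 29, a_5 = floor((30 + 8)/29) = 1.
  m_6 = 29*1 - 8 = 21, d_6 = (934 - 21^2)/29 = 493/29 = 17, a_6 = floor((30 + 21)/17) = 3.
  m_7 = 17*3 - 21 = 30, d_7 = (934 - 30^2)/17 = 34/17 = 2, a_7 = floor((30 + 30)/2) = 30.
  m_8 = 2*30 - 30 = 30, d_8 = (934 - 30^2)/2 = 34/2 = 17, a_8 = floor((30 + 30)/17) = 3.
  m_9 = 17*3 - 30 = 21, d_9 = (934 - 21^2)/17 = 493/17 = 29, a_9 = floor((30 + 21)/29) = 1.
  m_10 = 29*1 - 21 = 8, d_10 = (934 - 8^2)/29 = 870/29 = 30, a_10 = floor((30 + 8)/30) = 1.
  m_11 = 30*1 - 8 = 22, d_11 = (934 - 22^2)/30 = 450/30 = 15, a_11 = floor((30 + 22)/15) = 3.
  m_12 = 15*3 - 22 = 23, d_12 = (934 - 23^2)/15 = 405/15 = 27, a_12 = floor((30 + 23)/27) = 1.
  m_13 = 27*1 - 23 = 4, d_13 = (934 - 4^2)/27 = 918/27 = 34, a_13 = floor((30 + 4)/34) = 1.
  m_14 = 34*1 - 4 = 30, d_14 = (934 - 30^2)/34 = 34/34 = 1, a_14 = floor((30 + 30)/1) = 60.
  m_15 = 1*60 - 30 = 30, d_15 = (934 - 30^2)/1 = 34/1 = 34: (m_15, d_15) = (m_1, d_1) = (30, 34), so from here the quotients repeat a_1, ..., a_14; the period length is 14.
So sqrt(934) = [30; (1, 1, 3, 1, 1, 3, 30, 3, 1, 1, 3, 1, 1, 60)] with period length k = 14.
k is even, so the fundamental solution of x^2 - 934y^2 = 1 is (p_{k-1}, q_{k-1}) = (p_13, q_13); compute convergents through index 13.
Convergents (p_i = a_i*p_{i-1} + p_{i-2}, q_i = a_i*q_{i-1} + q_{i-2} with p_{-2}=0, p_{-1}=1, q_{-2}=1, q_{-1}=0):
  i=0: a_0=30, p_0 = 30*1 + 0 = 30, q_0 = 30*0 + 1 = 1.
  i=1: a_1=1, p_1 = 1*30 + 1 = 31, q_1 = 1*1 + 0 = 1.
  i=2: a_2=1, p_2 = 1*31 + 30 = 61, q_2 = 1*1 + 1 = 2.
  i=3: a_3=3, p_3 = 3*61 + 31 = 214, q_3 = 3*2 + 1 = 7.
  i=4: a_4=1, p_4 = 1*214 + 61 = 275, q_4 = 1*7 + 2 = 9.
  i=5: a_5=1, p_5 = 1*275 + 214 = 489, q_5 = 1*9 + 7 = 16.
  i=6: a_6=3, p_6 = 3*489 + 275 = 1742, q_6 = 3*16 + 9 = 57.
  i=7: a_7=30, p_7 = 30*1742 + 489 = 52749, q_7 = 30*57 + 16 = 1726.
  i=8: a_8=3, p_8 = 3*52749 + 1742 = 159989, q_8 = 3*1726 + 57 = 5235.
  i=9: a_9=1, p_9 = 1*159989 + 52749 = 212738, q_9 = 1*5235 + 1726 = 6961.
  i=10: a_10=1, p_10 = 1*212738 + 159989 = 372727, q_10 = 1*6961 + 5235 = 12196.
  i=11: a_11=3, p_11 = 3*372727 + 212738 = 1330919, q_11 = 3*12196 + 6961 = 43549.
  i=12: a_12=1, p_12 = 1*1330919 + 372727 = 1703646, q_12 = 1*43549 + 12196 = 55745.
  i=13: a_13=1, p_13 = 1*1703646 + 1330919 = 3034565, q_13 = 1*55745 + 43549 = 99294.
Check: 3034565^2 - 934*99294^2 = 9208584739225 - 9208584739224 = 1, so (x, y) = (3034565, 99294) solves the equation, and by the theorem it is the least positive solution.

(x, y) = (3034565, 99294)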